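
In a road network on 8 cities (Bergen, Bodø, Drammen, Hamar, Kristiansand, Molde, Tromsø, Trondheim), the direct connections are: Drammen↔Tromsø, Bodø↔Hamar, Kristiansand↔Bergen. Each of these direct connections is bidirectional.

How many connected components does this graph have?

From Bergen: component {Bergen, Kristiansand}.
From Bodø: component {Bodø, Hamar}.
From Drammen: component {Drammen, Tromsø}.
From Molde: component {Molde}.
From Trondheim: component {Trondheim}.
That's 5 components.

5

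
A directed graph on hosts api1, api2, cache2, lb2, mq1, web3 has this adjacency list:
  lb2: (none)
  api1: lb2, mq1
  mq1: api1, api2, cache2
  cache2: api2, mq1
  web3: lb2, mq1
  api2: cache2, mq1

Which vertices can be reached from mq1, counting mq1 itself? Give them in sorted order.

Start at mq1.
Its neighbours: api1, api2, cache2.
Then their neighbours: lb2.
Nothing further is reachable.

api1, api2, cache2, lb2, mq1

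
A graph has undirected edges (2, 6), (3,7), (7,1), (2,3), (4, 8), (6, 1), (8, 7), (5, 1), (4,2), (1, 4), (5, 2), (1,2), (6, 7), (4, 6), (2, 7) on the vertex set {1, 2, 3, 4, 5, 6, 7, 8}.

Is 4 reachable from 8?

Yes

Explore from 8.
Distance 1: reach 4, 7.
Found 4.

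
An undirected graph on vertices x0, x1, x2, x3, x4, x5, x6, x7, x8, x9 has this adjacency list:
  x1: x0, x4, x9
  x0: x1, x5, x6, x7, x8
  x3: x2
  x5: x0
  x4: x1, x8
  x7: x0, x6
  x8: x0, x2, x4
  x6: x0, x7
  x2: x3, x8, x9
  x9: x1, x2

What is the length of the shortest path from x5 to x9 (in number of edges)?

Distance 0: x5.
Distance 1: x0.
Distance 2: x1, x6, x7, x8.
Distance 3: x2, x4, x9 — contains x9.

3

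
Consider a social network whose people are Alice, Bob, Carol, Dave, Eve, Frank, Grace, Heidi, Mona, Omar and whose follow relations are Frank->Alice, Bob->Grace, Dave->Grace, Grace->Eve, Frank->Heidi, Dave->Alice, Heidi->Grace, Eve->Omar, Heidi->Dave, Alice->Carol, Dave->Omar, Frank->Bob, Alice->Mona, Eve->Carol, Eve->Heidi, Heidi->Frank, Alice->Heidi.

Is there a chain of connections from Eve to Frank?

Yes

Explore from Eve.
Distance 1: reach Carol, Heidi, Omar.
Distance 2: reach Dave, Frank, Grace.
Found Frank.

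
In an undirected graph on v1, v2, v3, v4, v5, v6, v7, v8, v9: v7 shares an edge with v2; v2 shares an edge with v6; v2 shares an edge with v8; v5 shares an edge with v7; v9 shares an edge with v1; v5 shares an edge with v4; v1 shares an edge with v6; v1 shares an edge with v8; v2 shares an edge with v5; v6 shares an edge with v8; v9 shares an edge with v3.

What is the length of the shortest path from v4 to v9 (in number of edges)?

5

Distance 0: v4.
Distance 1: v5.
Distance 2: v2, v7.
Distance 3: v6, v8.
Distance 4: v1.
Distance 5: v9 — contains v9.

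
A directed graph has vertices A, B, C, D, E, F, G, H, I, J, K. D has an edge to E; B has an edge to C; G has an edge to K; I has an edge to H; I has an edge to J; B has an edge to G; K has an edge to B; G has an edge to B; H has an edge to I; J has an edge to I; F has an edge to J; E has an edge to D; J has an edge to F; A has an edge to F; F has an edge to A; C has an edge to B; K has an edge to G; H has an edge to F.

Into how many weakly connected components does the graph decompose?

From A: component {A, F, H, I, J}.
From B: component {B, C, G, K}.
From D: component {D, E}.
That's 3 components.

3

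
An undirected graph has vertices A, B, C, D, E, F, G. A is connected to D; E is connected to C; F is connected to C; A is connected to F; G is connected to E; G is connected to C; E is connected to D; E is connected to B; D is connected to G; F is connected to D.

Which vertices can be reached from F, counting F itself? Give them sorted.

Start at F.
Its neighbours: A, C, D.
Then their neighbours: E, G.
Then next layer: B.
Every vertex is now reached.

A, B, C, D, E, F, G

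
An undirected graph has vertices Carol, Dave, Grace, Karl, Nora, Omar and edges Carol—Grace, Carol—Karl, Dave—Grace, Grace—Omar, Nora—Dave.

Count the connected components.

From Carol: component {Carol, Dave, Grace, Karl, Nora, Omar}.
That's 1 component.

1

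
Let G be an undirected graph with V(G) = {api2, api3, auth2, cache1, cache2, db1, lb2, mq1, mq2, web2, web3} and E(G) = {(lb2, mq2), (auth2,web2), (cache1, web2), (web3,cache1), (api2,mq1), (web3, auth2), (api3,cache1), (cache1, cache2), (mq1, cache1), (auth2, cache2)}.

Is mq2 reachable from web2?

Explore from web2.
Distance 1: reach auth2, cache1.
Distance 2: reach api3, cache2, mq1, web3.
Distance 3: reach api2.
The search is exhausted without reaching mq2; it lies in a different component.

No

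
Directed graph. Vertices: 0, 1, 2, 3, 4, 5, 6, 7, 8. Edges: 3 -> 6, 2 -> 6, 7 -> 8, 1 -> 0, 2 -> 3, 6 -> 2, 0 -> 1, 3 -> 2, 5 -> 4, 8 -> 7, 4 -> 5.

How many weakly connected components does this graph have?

From 0: component {0, 1}.
From 2: component {2, 3, 6}.
From 4: component {4, 5}.
From 7: component {7, 8}.
That's 4 components.

4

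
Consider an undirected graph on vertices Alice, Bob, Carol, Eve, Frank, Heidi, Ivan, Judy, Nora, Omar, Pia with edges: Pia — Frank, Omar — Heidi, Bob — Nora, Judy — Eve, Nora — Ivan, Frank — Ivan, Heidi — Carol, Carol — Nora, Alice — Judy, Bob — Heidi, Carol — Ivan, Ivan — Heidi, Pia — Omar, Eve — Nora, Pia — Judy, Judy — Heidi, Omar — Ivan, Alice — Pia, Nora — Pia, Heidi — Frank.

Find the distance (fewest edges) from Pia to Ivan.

2

Distance 0: Pia.
Distance 1: Alice, Frank, Judy, Nora, Omar.
Distance 2: Bob, Carol, Eve, Heidi, Ivan — contains Ivan.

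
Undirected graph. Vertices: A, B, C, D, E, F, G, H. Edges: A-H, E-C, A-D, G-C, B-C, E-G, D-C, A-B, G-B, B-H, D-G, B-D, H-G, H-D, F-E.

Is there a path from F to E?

Yes

Explore from F.
Distance 1: reach E.
Found E.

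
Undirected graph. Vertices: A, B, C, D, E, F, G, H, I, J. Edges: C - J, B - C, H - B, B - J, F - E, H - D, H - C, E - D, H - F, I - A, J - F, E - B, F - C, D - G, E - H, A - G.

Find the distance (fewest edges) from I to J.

6

Distance 0: I.
Distance 1: A.
Distance 2: G.
Distance 3: D.
Distance 4: E, H.
Distance 5: B, C, F.
Distance 6: J — contains J.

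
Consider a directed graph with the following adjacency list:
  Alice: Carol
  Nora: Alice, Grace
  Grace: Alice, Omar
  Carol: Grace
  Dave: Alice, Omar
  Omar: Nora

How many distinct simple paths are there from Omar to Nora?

Omar→Nora

1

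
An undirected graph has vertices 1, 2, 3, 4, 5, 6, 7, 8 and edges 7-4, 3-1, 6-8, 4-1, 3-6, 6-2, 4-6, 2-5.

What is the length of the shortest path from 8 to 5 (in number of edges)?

3

Distance 0: 8.
Distance 1: 6.
Distance 2: 2, 3, 4.
Distance 3: 1, 5, 7 — contains 5.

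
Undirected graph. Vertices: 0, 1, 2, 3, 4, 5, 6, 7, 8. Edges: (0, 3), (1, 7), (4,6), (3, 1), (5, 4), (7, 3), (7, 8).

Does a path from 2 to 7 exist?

No

2 has no edges, so nothing is reachable from it.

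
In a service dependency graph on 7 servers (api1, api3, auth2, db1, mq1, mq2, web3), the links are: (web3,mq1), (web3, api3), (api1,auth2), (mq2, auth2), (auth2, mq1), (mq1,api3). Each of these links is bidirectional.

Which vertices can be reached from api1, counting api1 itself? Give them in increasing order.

Start at api1.
Its neighbours: auth2.
Then their neighbours: mq1, mq2.
Then next layer: api3, web3.
Nothing further is reachable.

api1, api3, auth2, mq1, mq2, web3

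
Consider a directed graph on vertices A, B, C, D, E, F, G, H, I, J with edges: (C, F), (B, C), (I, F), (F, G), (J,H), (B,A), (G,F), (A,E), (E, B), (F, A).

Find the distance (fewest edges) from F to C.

4

Distance 0: F.
Distance 1: A, G.
Distance 2: E.
Distance 3: B.
Distance 4: C — contains C.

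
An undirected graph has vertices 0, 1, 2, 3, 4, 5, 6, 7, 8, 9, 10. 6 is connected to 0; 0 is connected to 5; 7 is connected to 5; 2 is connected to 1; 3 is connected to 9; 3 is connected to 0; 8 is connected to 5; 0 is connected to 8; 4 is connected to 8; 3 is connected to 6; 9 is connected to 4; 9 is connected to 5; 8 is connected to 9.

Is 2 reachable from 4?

No

Explore from 4.
Distance 1: reach 8, 9.
Distance 2: reach 0, 3, 5.
Distance 3: reach 6, 7.
The search is exhausted without reaching 2; it lies in a different component.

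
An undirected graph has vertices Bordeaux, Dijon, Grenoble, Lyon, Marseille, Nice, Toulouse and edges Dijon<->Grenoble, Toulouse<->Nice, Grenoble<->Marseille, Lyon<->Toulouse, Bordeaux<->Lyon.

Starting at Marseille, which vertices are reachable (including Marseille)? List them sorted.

Dijon, Grenoble, Marseille

Start at Marseille.
Its neighbours: Grenoble.
Then their neighbours: Dijon.
Nothing further is reachable.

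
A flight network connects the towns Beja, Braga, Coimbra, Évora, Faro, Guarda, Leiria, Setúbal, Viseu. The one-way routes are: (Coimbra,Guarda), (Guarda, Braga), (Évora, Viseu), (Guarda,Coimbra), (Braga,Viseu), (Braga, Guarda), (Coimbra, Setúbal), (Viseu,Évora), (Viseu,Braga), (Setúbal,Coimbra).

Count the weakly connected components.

From Beja: component {Beja}.
From Braga: component {Braga, Coimbra, Évora, Guarda, Setúbal, Viseu}.
From Faro: component {Faro}.
From Leiria: component {Leiria}.
That's 4 components.

4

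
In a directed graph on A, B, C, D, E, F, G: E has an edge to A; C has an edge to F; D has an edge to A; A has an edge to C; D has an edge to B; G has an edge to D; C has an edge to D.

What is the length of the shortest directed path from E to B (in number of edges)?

4

Distance 0: E.
Distance 1: A.
Distance 2: C.
Distance 3: D, F.
Distance 4: B — contains B.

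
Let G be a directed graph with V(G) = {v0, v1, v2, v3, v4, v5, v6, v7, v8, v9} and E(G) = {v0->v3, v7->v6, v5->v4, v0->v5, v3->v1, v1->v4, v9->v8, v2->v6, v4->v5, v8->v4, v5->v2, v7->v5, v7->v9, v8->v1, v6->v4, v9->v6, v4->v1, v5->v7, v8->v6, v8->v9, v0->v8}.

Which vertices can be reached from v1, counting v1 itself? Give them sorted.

Start at v1.
Its neighbours: v4.
Then their neighbours: v5.
Then next layer: v2, v7.
Then next layer: v6, v9.
Then next layer: v8.
Nothing further is reachable.

v1, v2, v4, v5, v6, v7, v8, v9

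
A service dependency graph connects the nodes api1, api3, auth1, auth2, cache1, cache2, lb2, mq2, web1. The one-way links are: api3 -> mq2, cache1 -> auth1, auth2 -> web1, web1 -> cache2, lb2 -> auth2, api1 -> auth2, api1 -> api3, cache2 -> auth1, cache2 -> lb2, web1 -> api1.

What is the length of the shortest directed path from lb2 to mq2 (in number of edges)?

Distance 0: lb2.
Distance 1: auth2.
Distance 2: web1.
Distance 3: api1, cache2.
Distance 4: api3, auth1.
Distance 5: mq2 — contains mq2.

5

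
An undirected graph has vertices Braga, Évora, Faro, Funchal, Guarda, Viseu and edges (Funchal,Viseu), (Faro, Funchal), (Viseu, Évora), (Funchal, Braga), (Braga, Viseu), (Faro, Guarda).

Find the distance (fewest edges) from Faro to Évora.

Distance 0: Faro.
Distance 1: Funchal, Guarda.
Distance 2: Braga, Viseu.
Distance 3: Évora — contains Évora.

3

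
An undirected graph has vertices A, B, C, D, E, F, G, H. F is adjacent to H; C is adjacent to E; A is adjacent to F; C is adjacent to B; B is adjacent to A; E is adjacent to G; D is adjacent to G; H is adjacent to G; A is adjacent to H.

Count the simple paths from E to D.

E–C–B–A–F–H–G–D
E–C–B–A–H–G–D
E–G–D

3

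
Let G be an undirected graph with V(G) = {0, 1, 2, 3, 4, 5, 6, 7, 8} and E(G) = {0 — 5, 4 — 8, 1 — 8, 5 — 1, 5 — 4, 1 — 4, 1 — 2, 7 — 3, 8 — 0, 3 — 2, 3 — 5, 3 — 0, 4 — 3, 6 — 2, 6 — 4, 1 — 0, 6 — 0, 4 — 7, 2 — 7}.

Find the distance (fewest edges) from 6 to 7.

2

Distance 0: 6.
Distance 1: 0, 2, 4.
Distance 2: 1, 3, 5, 7, 8 — contains 7.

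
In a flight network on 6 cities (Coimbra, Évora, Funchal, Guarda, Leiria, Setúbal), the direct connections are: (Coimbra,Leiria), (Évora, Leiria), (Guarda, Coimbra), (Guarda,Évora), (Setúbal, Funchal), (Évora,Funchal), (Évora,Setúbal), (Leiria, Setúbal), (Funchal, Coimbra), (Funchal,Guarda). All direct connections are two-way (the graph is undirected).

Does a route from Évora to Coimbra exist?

Yes

Explore from Évora.
Distance 1: reach Funchal, Guarda, Leiria, Setúbal.
Distance 2: reach Coimbra.
Found Coimbra.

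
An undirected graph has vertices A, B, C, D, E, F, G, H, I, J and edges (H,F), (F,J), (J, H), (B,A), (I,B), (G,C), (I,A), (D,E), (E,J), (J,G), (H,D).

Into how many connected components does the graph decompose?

From A: component {A, B, I}.
From C: component {C, D, E, F, G, H, J}.
That's 2 components.

2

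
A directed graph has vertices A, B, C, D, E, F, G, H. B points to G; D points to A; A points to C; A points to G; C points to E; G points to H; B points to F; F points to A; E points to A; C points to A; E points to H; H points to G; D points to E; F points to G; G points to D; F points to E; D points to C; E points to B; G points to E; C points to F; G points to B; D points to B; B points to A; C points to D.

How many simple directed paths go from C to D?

C→A→G→D
C→D
C→E→A→G→D
C→E→B→A→G→D
C→E→B→F→A→G→D
C→E→B→F→G→D
C→E→B→G→D
C→E→H→G→D
C→F→A→G→D
C→F→E→A→G→D
C→F→E→B→A→G→D
C→F→E→B→G→D
C→F→E→H→G→D
C→F→G→D

14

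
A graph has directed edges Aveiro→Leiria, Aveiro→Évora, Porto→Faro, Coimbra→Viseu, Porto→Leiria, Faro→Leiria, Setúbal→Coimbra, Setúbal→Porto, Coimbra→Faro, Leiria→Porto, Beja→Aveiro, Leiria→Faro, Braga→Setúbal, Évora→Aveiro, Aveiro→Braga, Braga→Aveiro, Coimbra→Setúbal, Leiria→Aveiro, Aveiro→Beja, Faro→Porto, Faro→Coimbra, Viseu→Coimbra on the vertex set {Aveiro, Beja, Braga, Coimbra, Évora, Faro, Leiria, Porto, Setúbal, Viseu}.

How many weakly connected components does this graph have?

1

From Aveiro: component {Aveiro, Beja, Braga, Coimbra, Évora, Faro, Leiria, Porto, Setúbal, Viseu}.
That's 1 component.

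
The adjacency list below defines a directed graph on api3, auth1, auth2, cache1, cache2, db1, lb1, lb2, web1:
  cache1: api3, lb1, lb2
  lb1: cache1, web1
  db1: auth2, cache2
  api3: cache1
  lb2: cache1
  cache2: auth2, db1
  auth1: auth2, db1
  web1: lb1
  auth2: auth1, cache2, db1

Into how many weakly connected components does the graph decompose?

From api3: component {api3, cache1, lb1, lb2, web1}.
From auth1: component {auth1, auth2, cache2, db1}.
That's 2 components.

2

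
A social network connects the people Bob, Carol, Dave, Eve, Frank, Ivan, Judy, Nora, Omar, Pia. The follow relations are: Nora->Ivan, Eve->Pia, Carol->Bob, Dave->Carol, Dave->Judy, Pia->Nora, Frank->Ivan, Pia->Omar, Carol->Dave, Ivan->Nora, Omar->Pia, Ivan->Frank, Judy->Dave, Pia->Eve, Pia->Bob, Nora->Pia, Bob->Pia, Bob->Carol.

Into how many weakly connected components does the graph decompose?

From Bob: component {Bob, Carol, Dave, Eve, Frank, Ivan, Judy, Nora, Omar, Pia}.
That's 1 component.

1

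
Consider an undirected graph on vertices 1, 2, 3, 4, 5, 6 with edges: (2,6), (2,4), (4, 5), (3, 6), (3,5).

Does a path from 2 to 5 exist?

Explore from 2.
Distance 1: reach 4, 6.
Distance 2: reach 3, 5.
Found 5.

Yes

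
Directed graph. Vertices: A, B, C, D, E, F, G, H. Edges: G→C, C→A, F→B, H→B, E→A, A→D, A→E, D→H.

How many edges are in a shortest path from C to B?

4

Distance 0: C.
Distance 1: A.
Distance 2: D, E.
Distance 3: H.
Distance 4: B — contains B.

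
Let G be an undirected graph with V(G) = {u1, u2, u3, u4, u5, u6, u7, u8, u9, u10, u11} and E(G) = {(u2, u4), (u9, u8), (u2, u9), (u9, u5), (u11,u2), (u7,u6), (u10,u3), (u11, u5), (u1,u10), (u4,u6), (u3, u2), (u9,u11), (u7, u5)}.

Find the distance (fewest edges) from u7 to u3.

4

Distance 0: u7.
Distance 1: u5, u6.
Distance 2: u4, u9, u11.
Distance 3: u2, u8.
Distance 4: u3 — contains u3.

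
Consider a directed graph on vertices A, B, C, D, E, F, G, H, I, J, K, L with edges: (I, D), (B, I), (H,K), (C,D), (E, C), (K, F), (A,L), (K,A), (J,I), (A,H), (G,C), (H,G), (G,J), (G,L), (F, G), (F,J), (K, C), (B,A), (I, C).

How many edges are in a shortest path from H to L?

Distance 0: H.
Distance 1: G, K.
Distance 2: A, C, F, J, L — contains L.

2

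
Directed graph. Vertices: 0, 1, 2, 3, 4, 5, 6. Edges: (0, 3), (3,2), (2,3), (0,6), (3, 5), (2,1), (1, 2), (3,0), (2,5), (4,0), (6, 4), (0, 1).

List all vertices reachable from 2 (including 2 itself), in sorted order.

Start at 2.
Its neighbours: 1, 3, 5.
Then their neighbours: 0.
Then next layer: 6.
Then next layer: 4.
Every vertex is now reached.

0, 1, 2, 3, 4, 5, 6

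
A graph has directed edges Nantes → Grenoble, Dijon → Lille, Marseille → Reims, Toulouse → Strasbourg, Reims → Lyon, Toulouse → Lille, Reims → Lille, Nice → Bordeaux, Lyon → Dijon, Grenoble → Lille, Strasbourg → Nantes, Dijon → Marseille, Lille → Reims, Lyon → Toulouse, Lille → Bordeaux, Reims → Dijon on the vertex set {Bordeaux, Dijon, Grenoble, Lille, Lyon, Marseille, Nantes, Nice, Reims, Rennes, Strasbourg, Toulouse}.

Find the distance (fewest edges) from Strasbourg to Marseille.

Distance 0: Strasbourg.
Distance 1: Nantes.
Distance 2: Grenoble.
Distance 3: Lille.
Distance 4: Bordeaux, Reims.
Distance 5: Dijon, Lyon.
Distance 6: Marseille, Toulouse — contains Marseille.

6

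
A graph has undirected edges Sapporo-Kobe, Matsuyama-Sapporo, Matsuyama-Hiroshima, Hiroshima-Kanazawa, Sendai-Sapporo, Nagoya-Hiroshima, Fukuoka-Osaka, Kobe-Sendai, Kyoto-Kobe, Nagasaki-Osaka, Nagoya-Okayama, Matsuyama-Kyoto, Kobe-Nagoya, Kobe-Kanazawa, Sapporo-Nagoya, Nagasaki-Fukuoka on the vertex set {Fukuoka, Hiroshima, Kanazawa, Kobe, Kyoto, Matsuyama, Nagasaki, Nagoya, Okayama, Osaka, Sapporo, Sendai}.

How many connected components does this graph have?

2

From Fukuoka: component {Fukuoka, Nagasaki, Osaka}.
From Hiroshima: component {Hiroshima, Kanazawa, Kobe, Kyoto, Matsuyama, Nagoya, Okayama, Sapporo, Sendai}.
That's 2 components.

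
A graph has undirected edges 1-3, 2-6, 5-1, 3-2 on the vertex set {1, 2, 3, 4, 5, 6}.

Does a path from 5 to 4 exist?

Explore from 5.
Distance 1: reach 1.
Distance 2: reach 3.
Distance 3: reach 2.
Distance 4: reach 6.
The search is exhausted without reaching 4; it lies in a different component.

No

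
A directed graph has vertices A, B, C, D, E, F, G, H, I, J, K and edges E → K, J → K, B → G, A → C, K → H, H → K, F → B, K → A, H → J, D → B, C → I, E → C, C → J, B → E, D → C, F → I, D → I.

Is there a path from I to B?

No

I has no outgoing edges, so nothing is reachable from it.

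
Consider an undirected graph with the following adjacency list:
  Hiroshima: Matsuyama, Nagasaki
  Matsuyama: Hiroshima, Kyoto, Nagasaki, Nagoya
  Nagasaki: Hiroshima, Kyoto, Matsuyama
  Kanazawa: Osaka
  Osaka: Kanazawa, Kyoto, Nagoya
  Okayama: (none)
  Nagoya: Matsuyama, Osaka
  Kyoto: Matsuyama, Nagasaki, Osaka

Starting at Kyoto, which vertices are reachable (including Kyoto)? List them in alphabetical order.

Hiroshima, Kanazawa, Kyoto, Matsuyama, Nagasaki, Nagoya, Osaka

Start at Kyoto.
Its neighbours: Matsuyama, Nagasaki, Osaka.
Then their neighbours: Hiroshima, Kanazawa, Nagoya.
Nothing further is reachable.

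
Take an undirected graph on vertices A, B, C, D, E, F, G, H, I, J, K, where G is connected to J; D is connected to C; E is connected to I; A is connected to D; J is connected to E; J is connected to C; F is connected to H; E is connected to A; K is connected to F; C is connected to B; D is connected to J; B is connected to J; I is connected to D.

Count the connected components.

2

From A: component {A, B, C, D, E, G, I, J}.
From F: component {F, H, K}.
That's 2 components.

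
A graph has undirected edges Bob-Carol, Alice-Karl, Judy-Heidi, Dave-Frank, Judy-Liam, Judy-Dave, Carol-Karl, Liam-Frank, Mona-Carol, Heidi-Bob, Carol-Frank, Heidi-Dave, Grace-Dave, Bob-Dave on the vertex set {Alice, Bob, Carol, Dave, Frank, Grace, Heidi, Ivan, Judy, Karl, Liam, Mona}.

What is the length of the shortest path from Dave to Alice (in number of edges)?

4

Distance 0: Dave.
Distance 1: Bob, Frank, Grace, Heidi, Judy.
Distance 2: Carol, Liam.
Distance 3: Karl, Mona.
Distance 4: Alice — contains Alice.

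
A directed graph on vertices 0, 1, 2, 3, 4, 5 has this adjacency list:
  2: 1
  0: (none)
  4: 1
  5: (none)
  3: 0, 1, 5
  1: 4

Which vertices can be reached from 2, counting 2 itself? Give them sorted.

Start at 2.
Its neighbours: 1.
Then their neighbours: 4.
Nothing further is reachable.

1, 2, 4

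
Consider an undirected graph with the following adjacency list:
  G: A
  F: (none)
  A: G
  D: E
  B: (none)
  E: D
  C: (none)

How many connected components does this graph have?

From A: component {A, G}.
From B: component {B}.
From C: component {C}.
From D: component {D, E}.
From F: component {F}.
That's 5 components.

5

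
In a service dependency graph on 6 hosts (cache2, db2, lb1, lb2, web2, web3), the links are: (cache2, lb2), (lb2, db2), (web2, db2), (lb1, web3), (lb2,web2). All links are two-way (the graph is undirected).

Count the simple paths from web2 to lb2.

2

web2–db2–lb2
web2–lb2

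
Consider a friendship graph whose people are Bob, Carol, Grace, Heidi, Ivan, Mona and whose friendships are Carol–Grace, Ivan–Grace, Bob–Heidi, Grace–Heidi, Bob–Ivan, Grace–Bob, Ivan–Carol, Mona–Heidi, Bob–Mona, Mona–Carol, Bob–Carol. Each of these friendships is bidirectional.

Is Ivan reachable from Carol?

Yes

Explore from Carol.
Distance 1: reach Bob, Grace, Ivan, Mona.
Found Ivan.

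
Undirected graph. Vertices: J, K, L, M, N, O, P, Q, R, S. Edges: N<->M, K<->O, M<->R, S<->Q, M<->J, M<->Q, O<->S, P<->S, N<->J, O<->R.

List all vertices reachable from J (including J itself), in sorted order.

Start at J.
Its neighbours: M, N.
Then their neighbours: Q, R.
Then next layer: O, S.
Then next layer: K, P.
Nothing further is reachable.

J, K, M, N, O, P, Q, R, S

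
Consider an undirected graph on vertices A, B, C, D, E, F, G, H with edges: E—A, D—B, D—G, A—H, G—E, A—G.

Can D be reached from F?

F has no edges, so nothing is reachable from it.

No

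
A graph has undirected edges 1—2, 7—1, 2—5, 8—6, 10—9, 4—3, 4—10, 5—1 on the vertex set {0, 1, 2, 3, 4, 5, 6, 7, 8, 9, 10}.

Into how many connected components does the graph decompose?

4

From 0: component {0}.
From 1: component {1, 2, 5, 7}.
From 3: component {3, 4, 9, 10}.
From 6: component {6, 8}.
That's 4 components.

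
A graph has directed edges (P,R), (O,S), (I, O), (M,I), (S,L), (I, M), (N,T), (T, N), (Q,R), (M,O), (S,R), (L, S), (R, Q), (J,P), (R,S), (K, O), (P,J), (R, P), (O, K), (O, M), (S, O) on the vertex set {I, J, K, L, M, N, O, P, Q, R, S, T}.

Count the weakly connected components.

From I: component {I, J, K, L, M, O, P, Q, R, S}.
From N: component {N, T}.
That's 2 components.

2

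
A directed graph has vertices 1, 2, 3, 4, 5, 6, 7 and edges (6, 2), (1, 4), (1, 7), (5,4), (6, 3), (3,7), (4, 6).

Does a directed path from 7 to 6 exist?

7 has no outgoing edges, so nothing is reachable from it.

No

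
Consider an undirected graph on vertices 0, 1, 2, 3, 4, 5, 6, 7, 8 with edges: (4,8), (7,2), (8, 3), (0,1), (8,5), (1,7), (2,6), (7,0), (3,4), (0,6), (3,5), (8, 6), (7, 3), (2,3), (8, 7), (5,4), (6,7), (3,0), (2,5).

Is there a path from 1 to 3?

Explore from 1.
Distance 1: reach 0, 7.
Distance 2: reach 2, 3, 6, 8.
Found 3.

Yes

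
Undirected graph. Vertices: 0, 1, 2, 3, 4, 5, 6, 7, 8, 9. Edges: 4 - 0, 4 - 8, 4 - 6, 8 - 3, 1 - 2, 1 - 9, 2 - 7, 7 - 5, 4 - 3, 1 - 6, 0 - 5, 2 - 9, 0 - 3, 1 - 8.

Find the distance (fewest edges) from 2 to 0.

Distance 0: 2.
Distance 1: 1, 7, 9.
Distance 2: 5, 6, 8.
Distance 3: 0, 3, 4 — contains 0.

3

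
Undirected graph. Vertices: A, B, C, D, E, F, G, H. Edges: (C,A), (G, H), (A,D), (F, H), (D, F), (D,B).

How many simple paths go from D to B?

D–B

1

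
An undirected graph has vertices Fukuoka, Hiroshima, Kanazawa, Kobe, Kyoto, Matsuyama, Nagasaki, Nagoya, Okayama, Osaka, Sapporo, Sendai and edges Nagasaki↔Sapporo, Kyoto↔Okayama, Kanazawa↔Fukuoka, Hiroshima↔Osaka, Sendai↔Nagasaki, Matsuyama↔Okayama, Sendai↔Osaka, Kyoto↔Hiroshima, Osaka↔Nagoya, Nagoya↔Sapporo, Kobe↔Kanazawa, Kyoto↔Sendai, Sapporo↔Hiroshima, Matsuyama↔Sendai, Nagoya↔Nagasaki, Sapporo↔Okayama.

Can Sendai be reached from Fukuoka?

No

Explore from Fukuoka.
Distance 1: reach Kanazawa.
Distance 2: reach Kobe.
The search is exhausted without reaching Sendai; it lies in a different component.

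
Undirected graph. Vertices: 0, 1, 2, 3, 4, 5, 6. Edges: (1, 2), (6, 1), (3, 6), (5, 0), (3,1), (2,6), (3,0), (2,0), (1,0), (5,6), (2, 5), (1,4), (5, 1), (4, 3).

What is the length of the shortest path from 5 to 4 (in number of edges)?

2

Distance 0: 5.
Distance 1: 0, 1, 2, 6.
Distance 2: 3, 4 — contains 4.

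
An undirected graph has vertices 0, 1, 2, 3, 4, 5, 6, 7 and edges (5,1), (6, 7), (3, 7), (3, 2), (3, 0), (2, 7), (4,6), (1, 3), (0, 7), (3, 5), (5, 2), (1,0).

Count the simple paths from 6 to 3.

9

6–7–0–1–3
6–7–0–1–5–2–3
6–7–0–1–5–3
6–7–0–3
6–7–2–3
6–7–2–5–1–0–3
6–7–2–5–1–3
6–7–2–5–3
6–7–3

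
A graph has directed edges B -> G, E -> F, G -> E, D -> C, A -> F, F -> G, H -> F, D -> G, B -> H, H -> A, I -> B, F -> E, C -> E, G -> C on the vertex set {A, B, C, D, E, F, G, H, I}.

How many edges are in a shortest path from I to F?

3

Distance 0: I.
Distance 1: B.
Distance 2: G, H.
Distance 3: A, C, E, F — contains F.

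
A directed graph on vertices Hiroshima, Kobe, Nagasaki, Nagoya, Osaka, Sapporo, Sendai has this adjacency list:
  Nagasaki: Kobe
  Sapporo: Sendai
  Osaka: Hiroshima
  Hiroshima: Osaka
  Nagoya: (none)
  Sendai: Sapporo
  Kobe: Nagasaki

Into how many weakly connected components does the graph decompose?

4

From Hiroshima: component {Hiroshima, Osaka}.
From Kobe: component {Kobe, Nagasaki}.
From Nagoya: component {Nagoya}.
From Sapporo: component {Sapporo, Sendai}.
That's 4 components.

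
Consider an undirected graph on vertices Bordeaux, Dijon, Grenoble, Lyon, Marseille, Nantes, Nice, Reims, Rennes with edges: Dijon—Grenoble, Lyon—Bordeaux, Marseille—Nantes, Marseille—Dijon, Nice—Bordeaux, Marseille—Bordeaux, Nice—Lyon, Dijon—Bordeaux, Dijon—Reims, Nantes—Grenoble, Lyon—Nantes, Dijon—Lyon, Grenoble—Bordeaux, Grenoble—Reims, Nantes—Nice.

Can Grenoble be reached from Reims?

Explore from Reims.
Distance 1: reach Dijon, Grenoble.
Found Grenoble.

Yes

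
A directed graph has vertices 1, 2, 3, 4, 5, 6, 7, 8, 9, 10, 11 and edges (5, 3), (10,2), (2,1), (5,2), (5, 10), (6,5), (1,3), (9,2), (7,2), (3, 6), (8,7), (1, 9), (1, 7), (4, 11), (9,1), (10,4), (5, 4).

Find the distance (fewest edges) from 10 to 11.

Distance 0: 10.
Distance 1: 2, 4.
Distance 2: 1, 11 — contains 11.

2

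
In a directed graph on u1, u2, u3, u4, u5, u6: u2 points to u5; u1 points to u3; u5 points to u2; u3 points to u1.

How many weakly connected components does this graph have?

4

From u1: component {u1, u3}.
From u2: component {u2, u5}.
From u4: component {u4}.
From u6: component {u6}.
That's 4 components.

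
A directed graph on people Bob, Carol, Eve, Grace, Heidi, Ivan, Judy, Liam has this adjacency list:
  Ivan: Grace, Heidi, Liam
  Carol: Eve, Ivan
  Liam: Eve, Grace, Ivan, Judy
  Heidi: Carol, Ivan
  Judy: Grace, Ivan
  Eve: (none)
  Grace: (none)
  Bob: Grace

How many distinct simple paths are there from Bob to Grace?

Bob→Grace

1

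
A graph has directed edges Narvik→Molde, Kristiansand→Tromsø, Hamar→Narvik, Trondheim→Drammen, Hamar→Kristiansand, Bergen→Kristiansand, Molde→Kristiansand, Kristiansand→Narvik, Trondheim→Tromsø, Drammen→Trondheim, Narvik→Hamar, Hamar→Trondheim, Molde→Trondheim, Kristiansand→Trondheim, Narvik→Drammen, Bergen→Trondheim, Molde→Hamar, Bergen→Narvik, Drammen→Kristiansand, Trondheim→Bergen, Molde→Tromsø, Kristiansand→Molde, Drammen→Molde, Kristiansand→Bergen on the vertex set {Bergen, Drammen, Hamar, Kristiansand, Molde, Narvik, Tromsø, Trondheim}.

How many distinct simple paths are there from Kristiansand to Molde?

11

Kristiansand→Bergen→Narvik→Drammen→Molde
Kristiansand→Bergen→Narvik→Hamar→Trondheim→Drammen→Molde
Kristiansand→Bergen→Narvik→Molde
Kristiansand→Bergen→Trondheim→Drammen→Molde
Kristiansand→Molde
Kristiansand→Narvik→Drammen→Molde
Kristiansand→Narvik→Hamar→Trondheim→Drammen→Molde
Kristiansand→Narvik→Molde
Kristiansand→Trondheim→Bergen→Narvik→Drammen→Molde
Kristiansand→Trondheim→Bergen→Narvik→Molde
Kristiansand→Trondheim→Drammen→Molde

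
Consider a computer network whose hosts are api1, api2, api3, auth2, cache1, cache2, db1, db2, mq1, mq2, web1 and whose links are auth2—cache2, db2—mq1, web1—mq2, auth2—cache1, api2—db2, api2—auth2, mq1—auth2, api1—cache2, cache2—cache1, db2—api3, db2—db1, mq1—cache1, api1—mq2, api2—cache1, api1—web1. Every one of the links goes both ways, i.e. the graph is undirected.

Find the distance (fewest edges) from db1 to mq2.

Distance 0: db1.
Distance 1: db2.
Distance 2: api2, api3, mq1.
Distance 3: auth2, cache1.
Distance 4: cache2.
Distance 5: api1.
Distance 6: mq2, web1 — contains mq2.

6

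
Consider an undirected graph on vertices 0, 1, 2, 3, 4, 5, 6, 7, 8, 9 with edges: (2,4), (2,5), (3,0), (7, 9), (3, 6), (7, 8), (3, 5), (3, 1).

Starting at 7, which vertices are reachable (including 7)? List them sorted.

7, 8, 9

Start at 7.
Its neighbours: 8, 9.
Nothing further is reachable.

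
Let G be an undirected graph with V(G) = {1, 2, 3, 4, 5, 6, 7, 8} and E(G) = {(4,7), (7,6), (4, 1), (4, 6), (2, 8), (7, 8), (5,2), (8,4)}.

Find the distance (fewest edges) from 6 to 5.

Distance 0: 6.
Distance 1: 4, 7.
Distance 2: 1, 8.
Distance 3: 2.
Distance 4: 5 — contains 5.

4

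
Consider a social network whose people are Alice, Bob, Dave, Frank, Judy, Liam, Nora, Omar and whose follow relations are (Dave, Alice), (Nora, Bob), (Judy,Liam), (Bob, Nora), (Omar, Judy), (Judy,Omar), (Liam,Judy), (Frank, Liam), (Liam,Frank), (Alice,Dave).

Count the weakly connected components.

3

From Alice: component {Alice, Dave}.
From Bob: component {Bob, Nora}.
From Frank: component {Frank, Judy, Liam, Omar}.
That's 3 components.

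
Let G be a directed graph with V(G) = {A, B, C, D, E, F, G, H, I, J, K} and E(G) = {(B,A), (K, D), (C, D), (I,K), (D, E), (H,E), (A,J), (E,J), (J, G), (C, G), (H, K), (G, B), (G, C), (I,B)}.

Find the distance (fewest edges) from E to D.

4

Distance 0: E.
Distance 1: J.
Distance 2: G.
Distance 3: B, C.
Distance 4: A, D — contains D.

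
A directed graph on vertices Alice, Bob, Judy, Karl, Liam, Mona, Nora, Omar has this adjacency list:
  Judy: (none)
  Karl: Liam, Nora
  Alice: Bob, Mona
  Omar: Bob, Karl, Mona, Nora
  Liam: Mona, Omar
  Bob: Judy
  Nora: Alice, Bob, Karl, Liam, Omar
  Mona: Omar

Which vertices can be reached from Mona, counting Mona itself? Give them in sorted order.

Alice, Bob, Judy, Karl, Liam, Mona, Nora, Omar

Start at Mona.
Its neighbours: Omar.
Then their neighbours: Bob, Karl, Nora.
Then next layer: Alice, Judy, Liam.
Every vertex is now reached.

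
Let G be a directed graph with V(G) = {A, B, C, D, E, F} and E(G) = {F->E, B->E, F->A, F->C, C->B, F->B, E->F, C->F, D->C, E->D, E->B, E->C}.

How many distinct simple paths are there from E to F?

E→C→F
E→D→C→F
E→F

3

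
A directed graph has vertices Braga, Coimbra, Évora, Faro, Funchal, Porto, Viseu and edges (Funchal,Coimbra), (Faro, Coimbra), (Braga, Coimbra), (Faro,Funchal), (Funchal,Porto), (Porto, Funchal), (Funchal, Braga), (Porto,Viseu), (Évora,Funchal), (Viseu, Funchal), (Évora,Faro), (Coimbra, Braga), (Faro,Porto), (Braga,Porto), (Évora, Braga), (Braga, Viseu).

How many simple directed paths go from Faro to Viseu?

10

Faro→Coimbra→Braga→Porto→Viseu
Faro→Coimbra→Braga→Viseu
Faro→Funchal→Braga→Porto→Viseu
Faro→Funchal→Braga→Viseu
Faro→Funchal→Coimbra→Braga→Porto→Viseu
Faro→Funchal→Coimbra→Braga→Viseu
Faro→Funchal→Porto→Viseu
Faro→Porto→Funchal→Braga→Viseu
Faro→Porto→Funchal→Coimbra→Braga→Viseu
Faro→Porto→Viseu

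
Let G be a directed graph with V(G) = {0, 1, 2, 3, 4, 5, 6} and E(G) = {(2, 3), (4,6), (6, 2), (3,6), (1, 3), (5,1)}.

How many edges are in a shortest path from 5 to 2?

Distance 0: 5.
Distance 1: 1.
Distance 2: 3.
Distance 3: 6.
Distance 4: 2 — contains 2.

4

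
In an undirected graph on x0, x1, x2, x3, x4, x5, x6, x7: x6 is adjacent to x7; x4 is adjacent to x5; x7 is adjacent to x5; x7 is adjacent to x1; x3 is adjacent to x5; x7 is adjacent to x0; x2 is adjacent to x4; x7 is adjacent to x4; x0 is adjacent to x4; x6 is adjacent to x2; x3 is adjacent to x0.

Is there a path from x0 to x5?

Yes

Explore from x0.
Distance 1: reach x3, x4, x7.
Distance 2: reach x1, x2, x5, x6.
Found x5.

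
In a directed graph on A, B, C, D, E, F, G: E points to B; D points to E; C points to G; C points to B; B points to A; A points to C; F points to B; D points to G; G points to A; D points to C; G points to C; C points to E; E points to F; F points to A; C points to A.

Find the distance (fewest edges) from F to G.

3

Distance 0: F.
Distance 1: A, B.
Distance 2: C.
Distance 3: E, G — contains G.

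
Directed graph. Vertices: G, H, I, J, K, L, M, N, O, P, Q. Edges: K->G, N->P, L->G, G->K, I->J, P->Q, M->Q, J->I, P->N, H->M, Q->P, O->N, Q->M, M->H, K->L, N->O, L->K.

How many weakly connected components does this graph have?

From G: component {G, K, L}.
From H: component {H, M, N, O, P, Q}.
From I: component {I, J}.
That's 3 components.

3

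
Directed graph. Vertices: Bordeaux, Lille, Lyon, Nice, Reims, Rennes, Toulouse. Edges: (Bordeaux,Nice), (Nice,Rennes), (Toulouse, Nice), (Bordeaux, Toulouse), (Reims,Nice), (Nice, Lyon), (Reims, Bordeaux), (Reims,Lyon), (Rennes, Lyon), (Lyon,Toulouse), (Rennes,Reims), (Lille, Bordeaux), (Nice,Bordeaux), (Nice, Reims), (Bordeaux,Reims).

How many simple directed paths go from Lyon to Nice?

Lyon→Toulouse→Nice

1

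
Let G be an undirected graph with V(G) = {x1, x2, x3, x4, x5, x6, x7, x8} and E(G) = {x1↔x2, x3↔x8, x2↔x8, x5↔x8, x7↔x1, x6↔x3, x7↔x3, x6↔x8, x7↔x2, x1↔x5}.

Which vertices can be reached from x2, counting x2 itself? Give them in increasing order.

x1, x2, x3, x5, x6, x7, x8

Start at x2.
Its neighbours: x1, x7, x8.
Then their neighbours: x3, x5, x6.
Nothing further is reachable.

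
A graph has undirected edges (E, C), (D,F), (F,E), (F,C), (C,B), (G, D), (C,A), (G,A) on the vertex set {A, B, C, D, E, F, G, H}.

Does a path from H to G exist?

No

H has no edges, so nothing is reachable from it.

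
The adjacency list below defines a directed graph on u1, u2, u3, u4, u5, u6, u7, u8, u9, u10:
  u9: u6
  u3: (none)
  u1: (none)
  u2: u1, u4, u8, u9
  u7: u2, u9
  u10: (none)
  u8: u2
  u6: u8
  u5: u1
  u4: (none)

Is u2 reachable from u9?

Yes

Explore from u9.
Distance 1: reach u6.
Distance 2: reach u8.
Distance 3: reach u2.
Found u2.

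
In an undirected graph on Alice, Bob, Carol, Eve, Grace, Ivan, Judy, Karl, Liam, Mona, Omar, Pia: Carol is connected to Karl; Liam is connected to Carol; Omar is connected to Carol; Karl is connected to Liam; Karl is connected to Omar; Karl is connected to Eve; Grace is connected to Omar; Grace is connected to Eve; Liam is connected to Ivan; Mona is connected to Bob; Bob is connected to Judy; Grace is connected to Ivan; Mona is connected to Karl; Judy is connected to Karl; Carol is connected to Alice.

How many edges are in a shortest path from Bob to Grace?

4

Distance 0: Bob.
Distance 1: Judy, Mona.
Distance 2: Karl.
Distance 3: Carol, Eve, Liam, Omar.
Distance 4: Alice, Grace, Ivan — contains Grace.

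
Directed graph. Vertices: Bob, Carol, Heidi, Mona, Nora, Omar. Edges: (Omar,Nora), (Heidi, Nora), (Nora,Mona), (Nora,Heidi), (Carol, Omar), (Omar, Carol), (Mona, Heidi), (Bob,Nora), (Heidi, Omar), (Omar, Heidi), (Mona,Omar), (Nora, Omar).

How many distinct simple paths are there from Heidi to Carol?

Heidi→Nora→Mona→Omar→Carol
Heidi→Nora→Omar→Carol
Heidi→Omar→Carol

3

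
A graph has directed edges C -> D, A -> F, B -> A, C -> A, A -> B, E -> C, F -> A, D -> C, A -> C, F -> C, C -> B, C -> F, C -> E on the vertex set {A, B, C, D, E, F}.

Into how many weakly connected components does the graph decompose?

1

From A: component {A, B, C, D, E, F}.
That's 1 component.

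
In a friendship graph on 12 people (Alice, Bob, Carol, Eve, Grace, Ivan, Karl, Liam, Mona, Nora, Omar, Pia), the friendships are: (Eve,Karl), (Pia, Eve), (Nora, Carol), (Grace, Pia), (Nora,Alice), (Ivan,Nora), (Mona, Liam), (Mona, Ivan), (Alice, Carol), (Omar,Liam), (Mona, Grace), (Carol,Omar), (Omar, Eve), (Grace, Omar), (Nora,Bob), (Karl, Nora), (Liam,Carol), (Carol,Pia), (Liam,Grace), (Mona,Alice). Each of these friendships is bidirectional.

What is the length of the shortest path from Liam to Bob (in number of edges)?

Distance 0: Liam.
Distance 1: Carol, Grace, Mona, Omar.
Distance 2: Alice, Eve, Ivan, Nora, Pia.
Distance 3: Bob, Karl — contains Bob.

3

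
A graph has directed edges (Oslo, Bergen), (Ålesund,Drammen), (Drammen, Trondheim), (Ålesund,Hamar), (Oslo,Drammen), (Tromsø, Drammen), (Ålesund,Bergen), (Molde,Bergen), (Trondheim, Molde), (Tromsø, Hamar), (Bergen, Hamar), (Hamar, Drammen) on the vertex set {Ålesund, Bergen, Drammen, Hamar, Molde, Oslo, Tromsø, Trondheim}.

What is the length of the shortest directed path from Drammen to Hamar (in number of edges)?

4

Distance 0: Drammen.
Distance 1: Trondheim.
Distance 2: Molde.
Distance 3: Bergen.
Distance 4: Hamar — contains Hamar.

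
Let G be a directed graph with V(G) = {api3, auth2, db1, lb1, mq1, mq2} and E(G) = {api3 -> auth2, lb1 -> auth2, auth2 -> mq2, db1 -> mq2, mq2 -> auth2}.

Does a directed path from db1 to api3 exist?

Explore from db1.
Distance 1: reach mq2.
Distance 2: reach auth2.
The search from db1 is exhausted; no directed path reaches api3.

No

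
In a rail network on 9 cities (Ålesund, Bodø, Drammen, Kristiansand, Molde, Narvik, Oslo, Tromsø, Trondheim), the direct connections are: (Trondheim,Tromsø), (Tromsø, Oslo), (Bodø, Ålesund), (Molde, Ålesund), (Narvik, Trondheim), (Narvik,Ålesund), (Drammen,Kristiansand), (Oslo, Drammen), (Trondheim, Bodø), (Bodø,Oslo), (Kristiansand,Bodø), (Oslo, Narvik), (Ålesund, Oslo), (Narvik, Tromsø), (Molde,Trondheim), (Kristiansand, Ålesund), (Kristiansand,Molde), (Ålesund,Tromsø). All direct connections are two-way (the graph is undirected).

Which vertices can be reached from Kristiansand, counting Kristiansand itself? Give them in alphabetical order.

Start at Kristiansand.
Its neighbours: Ålesund, Bodø, Drammen, Molde.
Then their neighbours: Narvik, Oslo, Tromsø, Trondheim.
Every vertex is now reached.

Ålesund, Bodø, Drammen, Kristiansand, Molde, Narvik, Oslo, Tromsø, Trondheim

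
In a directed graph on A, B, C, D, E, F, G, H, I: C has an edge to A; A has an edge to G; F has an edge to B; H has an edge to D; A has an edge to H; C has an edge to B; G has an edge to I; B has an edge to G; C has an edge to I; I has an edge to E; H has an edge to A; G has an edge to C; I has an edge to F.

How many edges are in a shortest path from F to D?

Distance 0: F.
Distance 1: B.
Distance 2: G.
Distance 3: C, I.
Distance 4: A, E.
Distance 5: H.
Distance 6: D — contains D.

6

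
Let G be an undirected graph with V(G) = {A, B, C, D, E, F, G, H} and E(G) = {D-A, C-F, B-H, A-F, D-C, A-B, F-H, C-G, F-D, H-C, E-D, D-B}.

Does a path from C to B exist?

Explore from C.
Distance 1: reach D, F, G, H.
Distance 2: reach A, B, E.
Found B.

Yes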